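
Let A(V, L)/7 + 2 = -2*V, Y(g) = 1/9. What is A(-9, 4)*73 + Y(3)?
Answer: 73585/9 ≈ 8176.1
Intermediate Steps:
Y(g) = ⅑
A(V, L) = -14 - 14*V (A(V, L) = -14 + 7*(-2*V) = -14 - 14*V)
A(-9, 4)*73 + Y(3) = (-14 - 14*(-9))*73 + ⅑ = (-14 + 126)*73 + ⅑ = 112*73 + ⅑ = 8176 + ⅑ = 73585/9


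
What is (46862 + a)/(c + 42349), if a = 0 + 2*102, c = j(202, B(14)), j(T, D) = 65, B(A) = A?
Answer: 23533/21207 ≈ 1.1097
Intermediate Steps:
c = 65
a = 204 (a = 0 + 204 = 204)
(46862 + a)/(c + 42349) = (46862 + 204)/(65 + 42349) = 47066/42414 = 47066*(1/42414) = 23533/21207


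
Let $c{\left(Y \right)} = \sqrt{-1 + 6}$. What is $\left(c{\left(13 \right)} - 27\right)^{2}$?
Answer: $\left(27 - \sqrt{5}\right)^{2} \approx 613.25$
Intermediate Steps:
$c{\left(Y \right)} = \sqrt{5}$
$\left(c{\left(13 \right)} - 27\right)^{2} = \left(\sqrt{5} - 27\right)^{2} = \left(-27 + \sqrt{5}\right)^{2}$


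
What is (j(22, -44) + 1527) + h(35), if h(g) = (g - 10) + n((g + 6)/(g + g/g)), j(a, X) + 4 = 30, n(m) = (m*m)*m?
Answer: 73692089/46656 ≈ 1579.5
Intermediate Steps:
n(m) = m³ (n(m) = m²*m = m³)
j(a, X) = 26 (j(a, X) = -4 + 30 = 26)
h(g) = -10 + g + (6 + g)³/(1 + g)³ (h(g) = (g - 10) + ((g + 6)/(g + g/g))³ = (-10 + g) + ((6 + g)/(g + 1))³ = (-10 + g) + ((6 + g)/(1 + g))³ = (-10 + g) + (6 + g)³/(1 + g)³ = -10 + g + (6 + g)³/(1 + g)³)
(j(22, -44) + 1527) + h(35) = (26 + 1527) + (-10 + 35 + (6 + 35)³/(1 + 35)³) = 1553 + (-10 + 35 + 41³/36³) = 1553 + (-10 + 35 + (1/46656)*68921) = 1553 + (-10 + 35 + 68921/46656) = 1553 + 1235321/46656 = 73692089/46656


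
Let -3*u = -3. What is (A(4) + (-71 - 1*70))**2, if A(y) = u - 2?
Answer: 20164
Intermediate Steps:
u = 1 (u = -1/3*(-3) = 1)
A(y) = -1 (A(y) = 1 - 2 = -1)
(A(4) + (-71 - 1*70))**2 = (-1 + (-71 - 1*70))**2 = (-1 + (-71 - 70))**2 = (-1 - 141)**2 = (-142)**2 = 20164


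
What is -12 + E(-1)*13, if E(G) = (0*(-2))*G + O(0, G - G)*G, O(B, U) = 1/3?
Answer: -49/3 ≈ -16.333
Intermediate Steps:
O(B, U) = ⅓
E(G) = G/3 (E(G) = (0*(-2))*G + G/3 = 0*G + G/3 = 0 + G/3 = G/3)
-12 + E(-1)*13 = -12 + ((⅓)*(-1))*13 = -12 - ⅓*13 = -12 - 13/3 = -49/3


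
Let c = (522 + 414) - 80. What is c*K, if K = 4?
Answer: 3424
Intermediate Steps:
c = 856 (c = 936 - 80 = 856)
c*K = 856*4 = 3424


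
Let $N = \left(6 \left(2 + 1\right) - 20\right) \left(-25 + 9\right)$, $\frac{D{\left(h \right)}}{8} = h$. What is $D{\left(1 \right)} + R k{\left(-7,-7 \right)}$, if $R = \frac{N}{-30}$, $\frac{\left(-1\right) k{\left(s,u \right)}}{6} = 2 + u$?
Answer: $-24$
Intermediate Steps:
$k{\left(s,u \right)} = -12 - 6 u$ ($k{\left(s,u \right)} = - 6 \left(2 + u\right) = -12 - 6 u$)
$D{\left(h \right)} = 8 h$
$N = 32$ ($N = \left(6 \cdot 3 - 20\right) \left(-16\right) = \left(18 - 20\right) \left(-16\right) = \left(-2\right) \left(-16\right) = 32$)
$R = - \frac{16}{15}$ ($R = \frac{32}{-30} = 32 \left(- \frac{1}{30}\right) = - \frac{16}{15} \approx -1.0667$)
$D{\left(1 \right)} + R k{\left(-7,-7 \right)} = 8 \cdot 1 - \frac{16 \left(-12 - -42\right)}{15} = 8 - \frac{16 \left(-12 + 42\right)}{15} = 8 - 32 = -24$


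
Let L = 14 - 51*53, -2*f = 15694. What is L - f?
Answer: 5158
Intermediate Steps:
f = -7847 (f = -1/2*15694 = -7847)
L = -2689 (L = 14 - 2703 = -2689)
L - f = -2689 - 1*(-7847) = -2689 + 7847 = 5158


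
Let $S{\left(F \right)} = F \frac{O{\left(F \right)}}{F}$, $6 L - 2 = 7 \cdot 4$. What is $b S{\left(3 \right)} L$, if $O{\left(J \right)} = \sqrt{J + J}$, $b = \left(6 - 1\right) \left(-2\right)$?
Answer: $- 50 \sqrt{6} \approx -122.47$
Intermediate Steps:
$b = -10$ ($b = 5 \left(-2\right) = -10$)
$O{\left(J \right)} = \sqrt{2} \sqrt{J}$ ($O{\left(J \right)} = \sqrt{2 J} = \sqrt{2} \sqrt{J}$)
$L = 5$ ($L = \frac{1}{3} + \frac{7 \cdot 4}{6} = \frac{1}{3} + \frac{1}{6} \cdot 28 = \frac{1}{3} + \frac{14}{3} = 5$)
$S{\left(F \right)} = \sqrt{2} \sqrt{F}$ ($S{\left(F \right)} = F \frac{\sqrt{2} \sqrt{F}}{F} = F \frac{\sqrt{2}}{\sqrt{F}} = \sqrt{2} \sqrt{F}$)
$b S{\left(3 \right)} L = - 10 \sqrt{2} \sqrt{3} \cdot 5 = - 10 \sqrt{6} \cdot 5 = - 50 \sqrt{6}$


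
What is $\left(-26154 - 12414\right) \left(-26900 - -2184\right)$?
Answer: $953246688$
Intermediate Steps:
$\left(-26154 - 12414\right) \left(-26900 - -2184\right) = - 38568 \left(-26900 + 2184\right) = \left(-38568\right) \left(-24716\right) = 953246688$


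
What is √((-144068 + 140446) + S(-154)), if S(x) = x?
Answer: 8*I*√59 ≈ 61.449*I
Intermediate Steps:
√((-144068 + 140446) + S(-154)) = √((-144068 + 140446) - 154) = √(-3622 - 154) = √(-3776) = 8*I*√59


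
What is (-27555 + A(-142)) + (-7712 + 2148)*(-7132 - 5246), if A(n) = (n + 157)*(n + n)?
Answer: 68839377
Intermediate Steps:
A(n) = 2*n*(157 + n) (A(n) = (157 + n)*(2*n) = 2*n*(157 + n))
(-27555 + A(-142)) + (-7712 + 2148)*(-7132 - 5246) = (-27555 + 2*(-142)*(157 - 142)) + (-7712 + 2148)*(-7132 - 5246) = (-27555 + 2*(-142)*15) - 5564*(-12378) = (-27555 - 4260) + 68871192 = -31815 + 68871192 = 68839377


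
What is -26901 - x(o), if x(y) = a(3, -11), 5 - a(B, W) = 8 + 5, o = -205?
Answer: -26893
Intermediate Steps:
a(B, W) = -8 (a(B, W) = 5 - (8 + 5) = 5 - 1*13 = 5 - 13 = -8)
x(y) = -8
-26901 - x(o) = -26901 - 1*(-8) = -26901 + 8 = -26893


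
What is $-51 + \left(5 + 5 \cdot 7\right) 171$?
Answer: $6789$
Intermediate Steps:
$-51 + \left(5 + 5 \cdot 7\right) 171 = -51 + \left(5 + 35\right) 171 = -51 + 40 \cdot 171 = -51 + 6840 = 6789$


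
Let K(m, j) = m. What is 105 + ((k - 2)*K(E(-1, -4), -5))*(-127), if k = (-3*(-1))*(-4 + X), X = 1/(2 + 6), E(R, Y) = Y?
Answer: -13633/2 ≈ -6816.5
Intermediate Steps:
X = 1/8 ≈ 0.12500
k = -93/8 (k = (-3*(-1))*(-4 + 1/8) = 3*(-31/8) = -93/8 ≈ -11.625)
105 + ((k - 2)*K(E(-1, -4), -5))*(-127) = 105 + ((-93/8 - 2)*(-4))*(-127) = 105 - 109/8*(-4)*(-127) = 105 + (109/2)*(-127) = 105 - 13843/2 = -13633/2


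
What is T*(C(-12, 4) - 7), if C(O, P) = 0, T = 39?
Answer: -273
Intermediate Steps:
T*(C(-12, 4) - 7) = 39*(0 - 7) = 39*(-7) = -273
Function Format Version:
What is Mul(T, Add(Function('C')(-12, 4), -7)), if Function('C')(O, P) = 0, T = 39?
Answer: -273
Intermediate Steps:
Mul(T, Add(Function('C')(-12, 4), -7)) = Mul(39, Add(0, -7)) = Mul(39, -7) = -273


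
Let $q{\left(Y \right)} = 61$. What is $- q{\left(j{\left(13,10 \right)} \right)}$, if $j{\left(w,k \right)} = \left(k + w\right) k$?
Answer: $-61$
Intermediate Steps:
$j{\left(w,k \right)} = k \left(k + w\right)$
$- q{\left(j{\left(13,10 \right)} \right)} = \left(-1\right) 61 = -61$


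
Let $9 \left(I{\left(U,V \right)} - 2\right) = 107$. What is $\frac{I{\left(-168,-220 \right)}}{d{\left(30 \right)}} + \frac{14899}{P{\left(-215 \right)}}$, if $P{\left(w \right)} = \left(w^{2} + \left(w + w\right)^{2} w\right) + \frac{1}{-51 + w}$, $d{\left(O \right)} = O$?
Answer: $\frac{87946456513}{190118432718} \approx 0.46259$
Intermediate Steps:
$I{\left(U,V \right)} = \frac{125}{9}$ ($I{\left(U,V \right)} = 2 + \frac{1}{9} \cdot 107 = 2 + \frac{107}{9} = \frac{125}{9}$)
$P{\left(w \right)} = w^{2} + \frac{1}{-51 + w} + 4 w^{3}$ ($P{\left(w \right)} = \left(w^{2} + \left(2 w\right)^{2} w\right) + \frac{1}{-51 + w} = \left(w^{2} + 4 w^{2} w\right) + \frac{1}{-51 + w} = \left(w^{2} + 4 w^{3}\right) + \frac{1}{-51 + w} = w^{2} + \frac{1}{-51 + w} + 4 w^{3}$)
$\frac{I{\left(-168,-220 \right)}}{d{\left(30 \right)}} + \frac{14899}{P{\left(-215 \right)}} = \frac{125}{9 \cdot 30} + \frac{14899}{\frac{1}{-51 - 215} \left(1 - 203 \left(-215\right)^{3} - 51 \left(-215\right)^{2} + 4 \left(-215\right)^{4}\right)} = \frac{125}{9} \cdot \frac{1}{30} + \frac{14899}{\frac{1}{-266} \left(1 - -2017490125 - 2357475 + 4 \cdot 2136750625\right)} = \frac{25}{54} + \frac{14899}{\left(- \frac{1}{266}\right) \left(1 + 2017490125 - 2357475 + 8547002500\right)} = \frac{25}{54} + \frac{14899}{\left(- \frac{1}{266}\right) 10562135151} = \frac{25}{54} + \frac{14899}{- \frac{10562135151}{266}} = \frac{25}{54} + 14899 \left(- \frac{266}{10562135151}\right) = \frac{25}{54} - \frac{3963134}{10562135151} = \frac{87946456513}{190118432718}$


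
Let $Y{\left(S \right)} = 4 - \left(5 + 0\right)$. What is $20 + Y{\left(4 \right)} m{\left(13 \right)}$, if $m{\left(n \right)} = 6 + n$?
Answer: $1$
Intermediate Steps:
$Y{\left(S \right)} = -1$ ($Y{\left(S \right)} = 4 - 5 = -1$)
$20 + Y{\left(4 \right)} m{\left(13 \right)} = 20 - \left(6 + 13\right) = 20 - 19 = 1$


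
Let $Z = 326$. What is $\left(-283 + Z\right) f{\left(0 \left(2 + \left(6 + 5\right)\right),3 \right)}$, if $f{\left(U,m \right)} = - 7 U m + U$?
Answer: $0$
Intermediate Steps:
$f{\left(U,m \right)} = U - 7 U m$ ($f{\left(U,m \right)} = - 7 U m + U = U - 7 U m$)
$\left(-283 + Z\right) f{\left(0 \left(2 + \left(6 + 5\right)\right),3 \right)} = \left(-283 + 326\right) 0 \left(2 + \left(6 + 5\right)\right) \left(1 - 21\right) = 43 \cdot 0 \left(2 + 11\right) \left(1 - 21\right) = 43 \cdot 0 \cdot 13 \left(-20\right) = 43 \cdot 0 \left(-20\right) = 43 \cdot 0 = 0$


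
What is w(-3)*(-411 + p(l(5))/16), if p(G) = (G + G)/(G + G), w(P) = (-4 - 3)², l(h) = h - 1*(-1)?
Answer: -322175/16 ≈ -20136.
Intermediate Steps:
l(h) = 1 + h (l(h) = h + 1 = 1 + h)
w(P) = 49 (w(P) = (-7)² = 49)
p(G) = 1 (p(G) = (2*G)/((2*G)) = (2*G)*(1/(2*G)) = 1)
w(-3)*(-411 + p(l(5))/16) = 49*(-411 + 1/16) = 49*(-6575/16) = -322175/16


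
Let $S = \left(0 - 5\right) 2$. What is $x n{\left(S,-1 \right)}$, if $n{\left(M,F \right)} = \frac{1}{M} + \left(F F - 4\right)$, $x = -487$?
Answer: $\frac{15097}{10} \approx 1509.7$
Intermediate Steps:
$S = -10$ ($S = \left(-5\right) 2 = -10$)
$n{\left(M,F \right)} = -4 + F^{2} + \frac{1}{M}$ ($n{\left(M,F \right)} = \frac{1}{M} + \left(F^{2} - 4\right) = \frac{1}{M} + \left(-4 + F^{2}\right) = -4 + F^{2} + \frac{1}{M}$)
$x n{\left(S,-1 \right)} = - 487 \left(-4 + \left(-1\right)^{2} + \frac{1}{-10}\right) = - 487 \left(-4 + 1 - \frac{1}{10}\right) = \left(-487\right) \left(- \frac{31}{10}\right) = \frac{15097}{10}$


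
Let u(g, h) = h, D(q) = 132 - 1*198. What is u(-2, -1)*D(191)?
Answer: 66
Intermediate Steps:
D(q) = -66 (D(q) = 132 - 198 = -66)
u(-2, -1)*D(191) = -1*(-66) = 66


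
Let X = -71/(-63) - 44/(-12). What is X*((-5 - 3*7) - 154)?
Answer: -6040/7 ≈ -862.86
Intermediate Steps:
X = 302/63 (X = -71*(-1/63) - 44*(-1/12) = 71/63 + 11/3 = 302/63 ≈ 4.7936)
X*((-5 - 3*7) - 154) = 302*((-5 - 3*7) - 154)/63 = 302*((-5 - 21) - 154)/63 = 302*(-26 - 154)/63 = (302/63)*(-180) = -6040/7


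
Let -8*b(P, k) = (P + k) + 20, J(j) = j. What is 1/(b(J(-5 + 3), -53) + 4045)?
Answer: 8/32395 ≈ 0.00024695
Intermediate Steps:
b(P, k) = -5/2 - P/8 - k/8 (b(P, k) = -((P + k) + 20)/8 = -(20 + P + k)/8 = -5/2 - P/8 - k/8)
1/(b(J(-5 + 3), -53) + 4045) = 1/((-5/2 - (-5 + 3)/8 - ⅛*(-53)) + 4045) = 1/((-5/2 - ⅛*(-2) + 53/8) + 4045) = 1/((-5/2 + ¼ + 53/8) + 4045) = 1/(35/8 + 4045) = 1/(32395/8) = 8/32395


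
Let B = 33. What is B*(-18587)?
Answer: -613371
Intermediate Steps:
B*(-18587) = 33*(-18587) = -613371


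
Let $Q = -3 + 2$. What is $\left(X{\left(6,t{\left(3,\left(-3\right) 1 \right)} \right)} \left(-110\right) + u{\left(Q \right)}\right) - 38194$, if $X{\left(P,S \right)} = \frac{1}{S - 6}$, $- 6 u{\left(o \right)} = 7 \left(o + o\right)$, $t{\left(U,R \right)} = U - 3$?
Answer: $- \frac{114520}{3} \approx -38173.0$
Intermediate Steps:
$Q = -1$
$t{\left(U,R \right)} = -3 + U$ ($t{\left(U,R \right)} = U - 3 = -3 + U$)
$u{\left(o \right)} = - \frac{7 o}{3}$ ($u{\left(o \right)} = - \frac{7 \left(o + o\right)}{6} = - \frac{7 \cdot 2 o}{6} = - \frac{14 o}{6} = - \frac{7 o}{3}$)
$X{\left(P,S \right)} = \frac{1}{-6 + S}$
$\left(X{\left(6,t{\left(3,\left(-3\right) 1 \right)} \right)} \left(-110\right) + u{\left(Q \right)}\right) - 38194 = \left(\frac{1}{-6 + \left(-3 + 3\right)} \left(-110\right) - - \frac{7}{3}\right) - 38194 = \left(\frac{1}{-6 + 0} \left(-110\right) + \frac{7}{3}\right) - 38194 = \left(\frac{1}{-6} \left(-110\right) + \frac{7}{3}\right) - 38194 = \left(\left(- \frac{1}{6}\right) \left(-110\right) + \frac{7}{3}\right) - 38194 = \left(\frac{55}{3} + \frac{7}{3}\right) - 38194 = \frac{62}{3} - 38194 = - \frac{114520}{3}$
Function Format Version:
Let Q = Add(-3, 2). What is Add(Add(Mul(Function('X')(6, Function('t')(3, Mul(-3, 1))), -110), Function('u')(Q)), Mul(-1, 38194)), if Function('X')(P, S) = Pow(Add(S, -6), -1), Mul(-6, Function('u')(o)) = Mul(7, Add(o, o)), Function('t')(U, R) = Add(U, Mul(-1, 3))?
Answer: Rational(-114520, 3) ≈ -38173.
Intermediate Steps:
Q = -1
Function('t')(U, R) = Add(-3, U) (Function('t')(U, R) = Add(U, -3) = Add(-3, U))
Function('u')(o) = Mul(Rational(-7, 3), o) (Function('u')(o) = Mul(Rational(-1, 6), Mul(7, Add(o, o))) = Mul(Rational(-1, 6), Mul(7, Mul(2, o))) = Mul(Rational(-1, 6), Mul(14, o)) = Mul(Rational(-7, 3), o))
Function('X')(P, S) = Pow(Add(-6, S), -1)
Add(Add(Mul(Function('X')(6, Function('t')(3, Mul(-3, 1))), -110), Function('u')(Q)), Mul(-1, 38194)) = Add(Add(Mul(Pow(Add(-6, Add(-3, 3)), -1), -110), Mul(Rational(-7, 3), -1)), Mul(-1, 38194)) = Add(Add(Mul(Pow(Add(-6, 0), -1), -110), Rational(7, 3)), -38194) = Add(Add(Mul(Pow(-6, -1), -110), Rational(7, 3)), -38194) = Add(Add(Mul(Rational(-1, 6), -110), Rational(7, 3)), -38194) = Add(Add(Rational(55, 3), Rational(7, 3)), -38194) = Add(Rational(62, 3), -38194) = Rational(-114520, 3)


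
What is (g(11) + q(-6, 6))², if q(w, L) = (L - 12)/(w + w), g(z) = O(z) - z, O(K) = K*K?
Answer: 48841/4 ≈ 12210.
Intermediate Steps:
O(K) = K²
g(z) = z² - z
q(w, L) = (-12 + L)/(2*w) (q(w, L) = (-12 + L)/((2*w)) = (-12 + L)*(1/(2*w)) = (-12 + L)/(2*w))
(g(11) + q(-6, 6))² = (11*(-1 + 11) + (½)*(-12 + 6)/(-6))² = (11*10 + (½)*(-⅙)*(-6))² = (110 + ½)² = (221/2)² = 48841/4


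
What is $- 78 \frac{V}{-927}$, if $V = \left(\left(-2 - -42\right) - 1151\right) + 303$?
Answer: $- \frac{21008}{309} \approx -67.987$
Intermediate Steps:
$V = -808$ ($V = \left(\left(-2 + 42\right) - 1151\right) + 303 = \left(40 - 1151\right) + 303 = -1111 + 303 = -808$)
$- 78 \frac{V}{-927} = - 78 \left(- \frac{808}{-927}\right) = - 78 \left(\left(-808\right) \left(- \frac{1}{927}\right)\right) = \left(-78\right) \frac{808}{927} = - \frac{21008}{309}$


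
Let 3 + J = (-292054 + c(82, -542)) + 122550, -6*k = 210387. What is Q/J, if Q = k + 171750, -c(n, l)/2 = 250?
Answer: -273371/340014 ≈ -0.80400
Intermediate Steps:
k = -70129/2 (k = -1/6*210387 = -70129/2 ≈ -35065.)
c(n, l) = -500 (c(n, l) = -2*250 = -500)
Q = 273371/2 (Q = -70129/2 + 171750 = 273371/2 ≈ 1.3669e+5)
J = -170007 (J = -3 + ((-292054 - 500) + 122550) = -3 + (-292554 + 122550) = -3 - 170004 = -170007)
Q/J = (273371/2)/(-170007) = (273371/2)*(-1/170007) = -273371/340014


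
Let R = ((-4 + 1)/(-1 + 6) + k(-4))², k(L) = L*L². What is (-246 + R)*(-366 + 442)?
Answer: 7461604/25 ≈ 2.9846e+5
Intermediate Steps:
k(L) = L³
R = 104329/25 (R = ((-4 + 1)/(-1 + 6) + (-4)³)² = (-3/5 - 64)² = (-3*⅕ - 64)² = (-⅗ - 64)² = (-323/5)² = 104329/25 ≈ 4173.2)
(-246 + R)*(-366 + 442) = (-246 + 104329/25)*(-366 + 442) = (98179/25)*76 = 7461604/25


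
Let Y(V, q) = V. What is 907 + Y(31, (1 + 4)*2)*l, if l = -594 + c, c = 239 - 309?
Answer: -19677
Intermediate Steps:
c = -70
l = -664 (l = -594 - 70 = -664)
907 + Y(31, (1 + 4)*2)*l = 907 + 31*(-664) = 907 - 20584 = -19677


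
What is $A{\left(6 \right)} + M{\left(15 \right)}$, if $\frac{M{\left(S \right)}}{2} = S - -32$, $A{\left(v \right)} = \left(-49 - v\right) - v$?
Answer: $33$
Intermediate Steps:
$A{\left(v \right)} = -49 - 2 v$
$M{\left(S \right)} = 64 + 2 S$ ($M{\left(S \right)} = 2 \left(S - -32\right) = 2 \left(S + 32\right) = 2 \left(32 + S\right) = 64 + 2 S$)
$A{\left(6 \right)} + M{\left(15 \right)} = \left(-49 - 12\right) + \left(64 + 2 \cdot 15\right) = \left(-49 - 12\right) + \left(64 + 30\right) = -61 + 94 = 33$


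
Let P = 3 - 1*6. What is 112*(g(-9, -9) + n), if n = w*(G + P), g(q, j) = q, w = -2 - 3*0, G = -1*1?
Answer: -112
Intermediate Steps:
G = -1
w = -2 (w = -2 + 0 = -2)
P = -3 (P = 3 - 6 = -3)
n = 8 (n = -2*(-1 - 3) = -2*(-4) = 8)
112*(g(-9, -9) + n) = 112*(-9 + 8) = 112*(-1) = -112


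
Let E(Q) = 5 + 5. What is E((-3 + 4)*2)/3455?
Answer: 2/691 ≈ 0.0028944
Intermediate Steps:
E(Q) = 10
E((-3 + 4)*2)/3455 = 10/3455 = 10*(1/3455) = 2/691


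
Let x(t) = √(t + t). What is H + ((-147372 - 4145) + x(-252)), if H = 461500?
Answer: 309983 + 6*I*√14 ≈ 3.0998e+5 + 22.45*I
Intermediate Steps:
x(t) = √2*√t (x(t) = √(2*t) = √2*√t)
H + ((-147372 - 4145) + x(-252)) = 461500 + ((-147372 - 4145) + √2*√(-252)) = 461500 + (-151517 + √2*(6*I*√7)) = 461500 + (-151517 + 6*I*√14) = 309983 + 6*I*√14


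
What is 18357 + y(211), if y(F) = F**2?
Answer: 62878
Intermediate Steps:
18357 + y(211) = 18357 + 211**2 = 18357 + 44521 = 62878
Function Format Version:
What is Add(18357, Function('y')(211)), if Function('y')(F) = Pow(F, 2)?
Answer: 62878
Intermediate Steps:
Add(18357, Function('y')(211)) = Add(18357, Pow(211, 2)) = Add(18357, 44521) = 62878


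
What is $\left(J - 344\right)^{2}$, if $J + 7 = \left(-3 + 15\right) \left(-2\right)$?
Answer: $140625$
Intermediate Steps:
$J = -31$ ($J = -7 + \left(-3 + 15\right) \left(-2\right) = -7 + 12 \left(-2\right) = -7 - 24 = -31$)
$\left(J - 344\right)^{2} = \left(-31 - 344\right)^{2} = \left(-375\right)^{2} = 140625$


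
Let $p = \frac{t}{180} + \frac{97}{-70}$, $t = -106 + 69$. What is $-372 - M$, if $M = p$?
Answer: $- \frac{93343}{252} \approx -370.41$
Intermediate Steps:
$t = -37$
$p = - \frac{401}{252}$ ($p = - \frac{37}{180} + \frac{97}{-70} = \left(-37\right) \frac{1}{180} + 97 \left(- \frac{1}{70}\right) = - \frac{37}{180} - \frac{97}{70} = - \frac{401}{252} \approx -1.5913$)
$M = - \frac{401}{252} \approx -1.5913$
$-372 - M = -372 - - \frac{401}{252} = -372 + \frac{401}{252} = - \frac{93343}{252}$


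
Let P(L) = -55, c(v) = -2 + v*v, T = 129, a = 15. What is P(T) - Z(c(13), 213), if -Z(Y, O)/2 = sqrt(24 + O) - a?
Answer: -85 + 2*sqrt(237) ≈ -54.210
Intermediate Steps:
c(v) = -2 + v**2
Z(Y, O) = 30 - 2*sqrt(24 + O) (Z(Y, O) = -2*(sqrt(24 + O) - 1*15) = -2*(sqrt(24 + O) - 15) = -2*(-15 + sqrt(24 + O)) = 30 - 2*sqrt(24 + O))
P(T) - Z(c(13), 213) = -55 - (30 - 2*sqrt(24 + 213)) = -55 - (30 - 2*sqrt(237)) = -55 + (-30 + 2*sqrt(237)) = -85 + 2*sqrt(237)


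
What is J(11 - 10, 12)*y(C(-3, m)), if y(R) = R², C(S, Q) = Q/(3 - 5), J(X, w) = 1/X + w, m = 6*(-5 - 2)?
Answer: 5733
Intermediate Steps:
m = -42 (m = 6*(-7) = -42)
J(X, w) = w + 1/X
C(S, Q) = -Q/2 (C(S, Q) = Q/(-2) = Q*(-½) = -Q/2)
J(11 - 10, 12)*y(C(-3, m)) = (12 + 1/(11 - 10))*(-½*(-42))² = (12 + 1/1)*21² = (12 + 1)*441 = 13*441 = 5733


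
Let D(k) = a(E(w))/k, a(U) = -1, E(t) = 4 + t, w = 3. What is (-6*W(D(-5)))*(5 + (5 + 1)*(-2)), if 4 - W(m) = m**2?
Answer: 4158/25 ≈ 166.32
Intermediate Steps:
D(k) = -1/k
W(m) = 4 - m**2
(-6*W(D(-5)))*(5 + (5 + 1)*(-2)) = (-6*(4 - (-1/(-5))**2))*(5 + (5 + 1)*(-2)) = (-6*(4 - (-1*(-1/5))**2))*(5 + 6*(-2)) = (-6*(4 - (1/5)**2))*(5 - 12) = -6*(4 - 1*1/25)*(-7) = -6*(4 - 1/25)*(-7) = -6*99/25*(-7) = -594/25*(-7) = 4158/25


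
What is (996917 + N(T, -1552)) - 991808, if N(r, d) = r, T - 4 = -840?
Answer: 4273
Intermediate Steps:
T = -836 (T = 4 - 840 = -836)
(996917 + N(T, -1552)) - 991808 = (996917 - 836) - 991808 = 996081 - 991808 = 4273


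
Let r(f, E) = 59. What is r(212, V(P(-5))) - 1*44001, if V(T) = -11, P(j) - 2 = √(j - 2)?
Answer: -43942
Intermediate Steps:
P(j) = 2 + √(-2 + j) (P(j) = 2 + √(j - 2) = 2 + √(-2 + j))
r(212, V(P(-5))) - 1*44001 = 59 - 1*44001 = 59 - 44001 = -43942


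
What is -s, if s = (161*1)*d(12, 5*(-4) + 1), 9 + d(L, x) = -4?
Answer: 2093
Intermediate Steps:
d(L, x) = -13 (d(L, x) = -9 - 4 = -13)
s = -2093 (s = (161*1)*(-13) = 161*(-13) = -2093)
-s = -1*(-2093) = 2093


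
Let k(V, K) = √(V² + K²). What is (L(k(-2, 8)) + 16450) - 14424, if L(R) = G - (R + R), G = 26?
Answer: 2052 - 4*√17 ≈ 2035.5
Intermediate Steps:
k(V, K) = √(K² + V²)
L(R) = 26 - 2*R (L(R) = 26 - (R + R) = 26 - 2*R)
(L(k(-2, 8)) + 16450) - 14424 = ((26 - 2*√(8² + (-2)²)) + 16450) - 14424 = ((26 - 2*√(64 + 4)) + 16450) - 14424 = ((26 - 4*√17) + 16450) - 14424 = (16476 - 4*√17) - 14424 = 2052 - 4*√17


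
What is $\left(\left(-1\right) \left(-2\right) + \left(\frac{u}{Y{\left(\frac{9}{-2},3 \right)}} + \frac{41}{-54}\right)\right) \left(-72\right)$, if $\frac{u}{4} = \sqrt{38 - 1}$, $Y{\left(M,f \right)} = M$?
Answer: $- \frac{268}{3} + 64 \sqrt{37} \approx 299.96$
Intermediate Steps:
$u = 4 \sqrt{37}$ ($u = 4 \sqrt{38 - 1} = 4 \sqrt{37} \approx 24.331$)
$\left(\left(-1\right) \left(-2\right) + \left(\frac{u}{Y{\left(\frac{9}{-2},3 \right)}} + \frac{41}{-54}\right)\right) \left(-72\right) = \left(\left(-1\right) \left(-2\right) + \left(\frac{4 \sqrt{37}}{9 \frac{1}{-2}} + \frac{41}{-54}\right)\right) \left(-72\right) = \left(2 + \left(\frac{4 \sqrt{37}}{9 \left(- \frac{1}{2}\right)} + 41 \left(- \frac{1}{54}\right)\right)\right) \left(-72\right) = \left(2 + \left(\frac{4 \sqrt{37}}{- \frac{9}{2}} - \frac{41}{54}\right)\right) \left(-72\right) = \left(2 + \left(4 \sqrt{37} \left(- \frac{2}{9}\right) - \frac{41}{54}\right)\right) \left(-72\right) = \left(2 - \left(\frac{41}{54} + \frac{8 \sqrt{37}}{9}\right)\right) \left(-72\right) = \left(\frac{67}{54} - \frac{8 \sqrt{37}}{9}\right) \left(-72\right) = - \frac{268}{3} + 64 \sqrt{37}$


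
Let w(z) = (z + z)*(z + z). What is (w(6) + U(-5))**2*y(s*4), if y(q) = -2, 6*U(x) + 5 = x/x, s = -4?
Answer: -369800/9 ≈ -41089.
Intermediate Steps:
U(x) = -2/3 (U(x) = -5/6 + (x/x)/6 = -5/6 + (1/6)*1 = -5/6 + 1/6 = -2/3)
w(z) = 4*z**2 (w(z) = (2*z)*(2*z) = 4*z**2)
(w(6) + U(-5))**2*y(s*4) = (4*6**2 - 2/3)**2*(-2) = (4*36 - 2/3)**2*(-2) = (144 - 2/3)**2*(-2) = (430/3)**2*(-2) = (184900/9)*(-2) = -369800/9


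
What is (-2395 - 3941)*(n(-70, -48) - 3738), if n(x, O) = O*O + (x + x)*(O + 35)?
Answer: -2445696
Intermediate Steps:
n(x, O) = O² + 2*x*(35 + O) (n(x, O) = O² + (2*x)*(35 + O) = O² + 2*x*(35 + O))
(-2395 - 3941)*(n(-70, -48) - 3738) = (-2395 - 3941)*(((-48)² + 70*(-70) + 2*(-48)*(-70)) - 3738) = -6336*((2304 - 4900 + 6720) - 3738) = -6336*(4124 - 3738) = -6336*386 = -2445696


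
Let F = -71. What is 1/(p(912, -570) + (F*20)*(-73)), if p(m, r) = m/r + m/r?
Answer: 5/518284 ≈ 9.6472e-6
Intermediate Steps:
p(m, r) = 2*m/r
1/(p(912, -570) + (F*20)*(-73)) = 1/(2*912/(-570) - 71*20*(-73)) = 1/(2*912*(-1/570) - 1420*(-73)) = 1/(-16/5 + 103660) = 1/(518284/5) = 5/518284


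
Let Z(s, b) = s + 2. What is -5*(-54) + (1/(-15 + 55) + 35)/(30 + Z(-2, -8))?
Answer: 108467/400 ≈ 271.17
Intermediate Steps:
Z(s, b) = 2 + s
-5*(-54) + (1/(-15 + 55) + 35)/(30 + Z(-2, -8)) = -5*(-54) + (1/(-15 + 55) + 35)/(30 + (2 - 2)) = 270 + (1/40 + 35)/(30 + 0) = 270 + (1/40 + 35)/30 = 270 + (1401/40)*(1/30) = 270 + 467/400 = 108467/400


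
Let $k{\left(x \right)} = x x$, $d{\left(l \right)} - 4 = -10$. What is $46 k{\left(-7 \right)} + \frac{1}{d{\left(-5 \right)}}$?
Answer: $\frac{13523}{6} \approx 2253.8$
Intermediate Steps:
$d{\left(l \right)} = -6$ ($d{\left(l \right)} = 4 - 10 = -6$)
$k{\left(x \right)} = x^{2}$
$46 k{\left(-7 \right)} + \frac{1}{d{\left(-5 \right)}} = 46 \left(-7\right)^{2} + \frac{1}{-6} = 46 \cdot 49 - \frac{1}{6} = 2254 - \frac{1}{6} = \frac{13523}{6}$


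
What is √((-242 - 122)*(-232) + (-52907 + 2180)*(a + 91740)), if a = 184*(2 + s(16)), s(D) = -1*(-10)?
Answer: 2*I*√1191403937 ≈ 69034.0*I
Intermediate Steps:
s(D) = 10
a = 2208 (a = 184*(2 + 10) = 184*12 = 2208)
√((-242 - 122)*(-232) + (-52907 + 2180)*(a + 91740)) = √((-242 - 122)*(-232) + (-52907 + 2180)*(2208 + 91740)) = √(-364*(-232) - 50727*93948) = √(84448 - 4765700196) = √(-4765615748) = 2*I*√1191403937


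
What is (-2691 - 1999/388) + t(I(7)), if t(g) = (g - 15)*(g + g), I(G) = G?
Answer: -1089563/388 ≈ -2808.2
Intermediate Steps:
t(g) = 2*g*(-15 + g) (t(g) = (-15 + g)*(2*g) = 2*g*(-15 + g))
(-2691 - 1999/388) + t(I(7)) = (-2691 - 1999/388) + 2*7*(-15 + 7) = (-2691 - 1999*1/388) + 2*7*(-8) = (-2691 - 1999/388) - 112 = -1046107/388 - 112 = -1089563/388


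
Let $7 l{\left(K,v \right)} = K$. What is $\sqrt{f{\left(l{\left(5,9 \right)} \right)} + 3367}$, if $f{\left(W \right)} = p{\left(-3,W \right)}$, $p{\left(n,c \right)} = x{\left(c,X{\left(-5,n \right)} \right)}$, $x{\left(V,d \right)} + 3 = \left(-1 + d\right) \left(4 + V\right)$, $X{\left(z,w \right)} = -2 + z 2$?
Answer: $\frac{\sqrt{161833}}{7} \approx 57.469$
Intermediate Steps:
$X{\left(z,w \right)} = -2 + 2 z$
$l{\left(K,v \right)} = \frac{K}{7}$
$x{\left(V,d \right)} = -3 + \left(-1 + d\right) \left(4 + V\right)$
$p{\left(n,c \right)} = -55 - 13 c$ ($p{\left(n,c \right)} = -7 - c + 4 \left(-2 + 2 \left(-5\right)\right) + c \left(-2 + 2 \left(-5\right)\right) = -7 - c + 4 \left(-2 - 10\right) + c \left(-2 - 10\right) = -7 - c + 4 \left(-12\right) + c \left(-12\right) = -7 - c - 48 - 12 c = -55 - 13 c$)
$f{\left(W \right)} = -55 - 13 W$
$\sqrt{f{\left(l{\left(5,9 \right)} \right)} + 3367} = \sqrt{\left(-55 - 13 \cdot \frac{1}{7} \cdot 5\right) + 3367} = \sqrt{\left(-55 - \frac{65}{7}\right) + 3367} = \sqrt{- \frac{450}{7} + 3367} = \sqrt{\frac{23119}{7}} = \frac{\sqrt{161833}}{7}$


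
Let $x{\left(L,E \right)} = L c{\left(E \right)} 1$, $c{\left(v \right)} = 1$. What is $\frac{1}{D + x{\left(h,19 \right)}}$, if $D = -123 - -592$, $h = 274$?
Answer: $\frac{1}{743} \approx 0.0013459$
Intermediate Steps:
$x{\left(L,E \right)} = L$ ($x{\left(L,E \right)} = L 1 \cdot 1 = L 1 = L$)
$D = 469$ ($D = -123 + 592 = 469$)
$\frac{1}{D + x{\left(h,19 \right)}} = \frac{1}{469 + 274} = \frac{1}{743}$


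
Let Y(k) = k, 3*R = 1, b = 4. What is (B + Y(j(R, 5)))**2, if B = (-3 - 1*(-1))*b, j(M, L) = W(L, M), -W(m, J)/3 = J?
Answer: 81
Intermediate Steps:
R = 1/3 (R = (1/3)*1 = 1/3 ≈ 0.33333)
W(m, J) = -3*J
j(M, L) = -3*M
B = -8 (B = (-3 - 1*(-1))*4 = (-3 + 1)*4 = -2*4 = -8)
(B + Y(j(R, 5)))**2 = (-8 - 3*1/3)**2 = (-8 - 1)**2 = (-9)**2 = 81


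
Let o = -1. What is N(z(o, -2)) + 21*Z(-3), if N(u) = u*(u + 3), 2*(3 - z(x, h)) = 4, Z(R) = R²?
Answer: 193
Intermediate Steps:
z(x, h) = 1 (z(x, h) = 3 - ½*4 = 3 - 2 = 1)
N(u) = u*(3 + u)
N(z(o, -2)) + 21*Z(-3) = 1*(3 + 1) + 21*(-3)² = 1*4 + 21*9 = 4 + 189 = 193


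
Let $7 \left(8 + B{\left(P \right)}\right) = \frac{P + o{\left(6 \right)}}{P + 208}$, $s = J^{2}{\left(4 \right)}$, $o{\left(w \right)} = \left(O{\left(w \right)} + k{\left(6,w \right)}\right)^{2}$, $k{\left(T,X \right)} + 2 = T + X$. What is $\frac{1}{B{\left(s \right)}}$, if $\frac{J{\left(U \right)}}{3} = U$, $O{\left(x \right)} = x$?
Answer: $- \frac{154}{1207} \approx -0.12759$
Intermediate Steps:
$k{\left(T,X \right)} = -2 + T + X$ ($k{\left(T,X \right)} = -2 + \left(T + X\right) = -2 + T + X$)
$J{\left(U \right)} = 3 U$
$o{\left(w \right)} = \left(4 + 2 w\right)^{2}$ ($o{\left(w \right)} = \left(w + \left(-2 + 6 + w\right)\right)^{2} = \left(w + \left(4 + w\right)\right)^{2} = \left(4 + 2 w\right)^{2}$)
$s = 144$ ($s = \left(3 \cdot 4\right)^{2} = 12^{2} = 144$)
$B{\left(P \right)} = -8 + \frac{256 + P}{7 \left(208 + P\right)}$ ($B{\left(P \right)} = -8 + \frac{\left(P + 4 \left(2 + 6\right)^{2}\right) \frac{1}{P + 208}}{7} = -8 + \frac{\left(P + 4 \cdot 8^{2}\right) \frac{1}{208 + P}}{7} = -8 + \frac{\left(P + 4 \cdot 64\right) \frac{1}{208 + P}}{7} = -8 + \frac{\left(P + 256\right) \frac{1}{208 + P}}{7} = -8 + \frac{\left(256 + P\right) \frac{1}{208 + P}}{7} = -8 + \frac{\frac{1}{208 + P} \left(256 + P\right)}{7} = -8 + \frac{256 + P}{7 \left(208 + P\right)}$)
$\frac{1}{B{\left(s \right)}} = \frac{1}{\frac{1}{7} \frac{1}{208 + 144} \left(-11392 - 7920\right)} = \frac{1}{\frac{1}{7} \cdot \frac{1}{352} \left(-11392 - 7920\right)} = \frac{1}{\frac{1}{7} \cdot \frac{1}{352} \left(-19312\right)} = \frac{1}{- \frac{1207}{154}} = - \frac{154}{1207}$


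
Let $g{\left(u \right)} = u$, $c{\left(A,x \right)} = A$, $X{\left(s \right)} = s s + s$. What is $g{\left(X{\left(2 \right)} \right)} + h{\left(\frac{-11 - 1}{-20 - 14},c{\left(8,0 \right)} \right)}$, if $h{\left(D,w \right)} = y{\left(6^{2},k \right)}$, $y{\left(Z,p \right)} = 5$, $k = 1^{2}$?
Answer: $11$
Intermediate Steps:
$X{\left(s \right)} = s + s^{2}$ ($X{\left(s \right)} = s^{2} + s = s + s^{2}$)
$k = 1$
$h{\left(D,w \right)} = 5$
$g{\left(X{\left(2 \right)} \right)} + h{\left(\frac{-11 - 1}{-20 - 14},c{\left(8,0 \right)} \right)} = 2 \left(1 + 2\right) + 5 = 2 \cdot 3 + 5 = 6 + 5 = 11$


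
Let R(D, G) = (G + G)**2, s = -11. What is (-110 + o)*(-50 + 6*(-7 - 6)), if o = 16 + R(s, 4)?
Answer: 3840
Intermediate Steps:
R(D, G) = 4*G**2 (R(D, G) = (2*G)**2 = 4*G**2)
o = 80 (o = 16 + 4*4**2 = 16 + 4*16 = 16 + 64 = 80)
(-110 + o)*(-50 + 6*(-7 - 6)) = (-110 + 80)*(-50 + 6*(-7 - 6)) = -30*(-50 + 6*(-13)) = -30*(-50 - 78) = -30*(-128) = 3840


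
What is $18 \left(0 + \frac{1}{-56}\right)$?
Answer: $- \frac{9}{28} \approx -0.32143$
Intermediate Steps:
$18 \left(0 + \frac{1}{-56}\right) = 18 \left(0 - \frac{1}{56}\right) = 18 \left(- \frac{1}{56}\right) = - \frac{9}{28}$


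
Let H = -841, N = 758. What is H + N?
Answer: -83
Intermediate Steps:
H + N = -841 + 758 = -83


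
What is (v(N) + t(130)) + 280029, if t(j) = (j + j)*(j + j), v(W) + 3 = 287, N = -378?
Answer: 347913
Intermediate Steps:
v(W) = 284 (v(W) = -3 + 287 = 284)
t(j) = 4*j² (t(j) = (2*j)*(2*j) = 4*j²)
(v(N) + t(130)) + 280029 = (284 + 4*130²) + 280029 = (284 + 4*16900) + 280029 = (284 + 67600) + 280029 = 67884 + 280029 = 347913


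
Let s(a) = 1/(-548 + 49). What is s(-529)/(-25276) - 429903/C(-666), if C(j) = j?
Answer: 8141513343/12612724 ≈ 645.50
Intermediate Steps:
s(a) = -1/499 (s(a) = 1/(-499) = -1/499)
s(-529)/(-25276) - 429903/C(-666) = -1/499/(-25276) - 429903/(-666) = -1/499*(-1/25276) - 429903*(-1/666) = 1/12612724 + 1291/2 = 8141513343/12612724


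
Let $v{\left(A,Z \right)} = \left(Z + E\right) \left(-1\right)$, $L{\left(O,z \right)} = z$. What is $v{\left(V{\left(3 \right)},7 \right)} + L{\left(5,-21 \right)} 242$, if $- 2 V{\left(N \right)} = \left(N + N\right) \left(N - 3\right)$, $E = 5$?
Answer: $-5094$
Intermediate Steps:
$V{\left(N \right)} = - N \left(-3 + N\right)$ ($V{\left(N \right)} = - \frac{\left(N + N\right) \left(N - 3\right)}{2} = - \frac{2 N \left(-3 + N\right)}{2} = - N \left(-3 + N\right)$)
$v{\left(A,Z \right)} = -5 - Z$ ($v{\left(A,Z \right)} = \left(Z + 5\right) \left(-1\right) = \left(5 + Z\right) \left(-1\right) = -5 - Z$)
$v{\left(V{\left(3 \right)},7 \right)} + L{\left(5,-21 \right)} 242 = \left(-5 - 7\right) - 5082 = -12 - 5082 = -5094$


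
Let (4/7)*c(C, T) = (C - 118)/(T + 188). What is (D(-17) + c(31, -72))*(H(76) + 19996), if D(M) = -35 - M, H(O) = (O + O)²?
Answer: -3329475/4 ≈ -8.3237e+5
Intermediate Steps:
H(O) = 4*O² (H(O) = (2*O)² = 4*O²)
c(C, T) = 7*(-118 + C)/(4*(188 + T)) (c(C, T) = 7*((C - 118)/(T + 188))/4 = 7*((-118 + C)/(188 + T))/4 = 7*(-118 + C)/(4*(188 + T)))
(D(-17) + c(31, -72))*(H(76) + 19996) = ((-35 - 1*(-17)) + 7*(-118 + 31)/(4*(188 - 72)))*(4*76² + 19996) = ((-35 + 17) + (7/4)*(-87)/116)*(4*5776 + 19996) = (-18 + (7/4)*(1/116)*(-87))*(23104 + 19996) = (-18 - 21/16)*43100 = -309/16*43100 = -3329475/4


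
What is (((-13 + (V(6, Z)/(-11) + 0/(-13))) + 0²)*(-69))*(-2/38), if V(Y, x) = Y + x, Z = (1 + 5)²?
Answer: -12765/209 ≈ -61.077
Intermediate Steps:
Z = 36 (Z = 6² = 36)
(((-13 + (V(6, Z)/(-11) + 0/(-13))) + 0²)*(-69))*(-2/38) = (((-13 + ((6 + 36)/(-11) + 0/(-13))) + 0²)*(-69))*(-2/38) = (((-13 + (42*(-1/11) + 0*(-1/13))) + 0)*(-69))*(-2*1/38) = (((-13 + (-42/11 + 0)) + 0)*(-69))*(-1/19) = (((-13 - 42/11) + 0)*(-69))*(-1/19) = ((-185/11 + 0)*(-69))*(-1/19) = -185/11*(-69)*(-1/19) = (12765/11)*(-1/19) = -12765/209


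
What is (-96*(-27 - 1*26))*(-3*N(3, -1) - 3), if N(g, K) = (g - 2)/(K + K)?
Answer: -7632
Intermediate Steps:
N(g, K) = (-2 + g)/(2*K) (N(g, K) = (-2 + g)/((2*K)) = (-2 + g)*(1/(2*K)) = (-2 + g)/(2*K))
(-96*(-27 - 1*26))*(-3*N(3, -1) - 3) = (-96*(-27 - 1*26))*(-3*(-2 + 3)/(2*(-1)) - 3) = (-96*(-27 - 26))*(-3*(-1)/2 - 3) = (-96*(-53))*(-3*(-½) - 3) = 5088*(3/2 - 3) = 5088*(-3/2) = -7632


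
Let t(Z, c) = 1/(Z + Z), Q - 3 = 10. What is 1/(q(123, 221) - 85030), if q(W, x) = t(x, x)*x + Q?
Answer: -2/170033 ≈ -1.1762e-5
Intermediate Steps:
Q = 13 (Q = 3 + 10 = 13)
t(Z, c) = 1/(2*Z)
q(W, x) = 27/2 (q(W, x) = (1/(2*x))*x + 13 = 1/2 + 13 = 27/2)
1/(q(123, 221) - 85030) = 1/(27/2 - 85030) = 1/(-170033/2) = -2/170033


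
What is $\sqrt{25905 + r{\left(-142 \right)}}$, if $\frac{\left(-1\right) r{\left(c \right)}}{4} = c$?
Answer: $\sqrt{26473} \approx 162.71$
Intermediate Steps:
$r{\left(c \right)} = - 4 c$
$\sqrt{25905 + r{\left(-142 \right)}} = \sqrt{25905 - -568} = \sqrt{25905 + 568} = \sqrt{26473}$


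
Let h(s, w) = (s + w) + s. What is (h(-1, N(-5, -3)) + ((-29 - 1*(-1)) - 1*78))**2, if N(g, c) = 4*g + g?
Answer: 17689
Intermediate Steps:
N(g, c) = 5*g
h(s, w) = w + 2*s
(h(-1, N(-5, -3)) + ((-29 - 1*(-1)) - 1*78))**2 = ((5*(-5) + 2*(-1)) + ((-29 - 1*(-1)) - 1*78))**2 = ((-25 - 2) + ((-29 + 1) - 78))**2 = (-27 + (-28 - 78))**2 = (-27 - 106)**2 = (-133)**2 = 17689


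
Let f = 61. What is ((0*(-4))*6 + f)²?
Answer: 3721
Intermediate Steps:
((0*(-4))*6 + f)² = ((0*(-4))*6 + 61)² = (0*6 + 61)² = (0 + 61)² = 61² = 3721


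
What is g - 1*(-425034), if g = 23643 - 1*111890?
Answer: 336787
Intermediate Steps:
g = -88247 (g = 23643 - 111890 = -88247)
g - 1*(-425034) = -88247 - 1*(-425034) = -88247 + 425034 = 336787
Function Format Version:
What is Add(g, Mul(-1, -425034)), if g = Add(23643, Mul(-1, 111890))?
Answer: 336787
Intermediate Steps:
g = -88247 (g = Add(23643, -111890) = -88247)
Add(g, Mul(-1, -425034)) = Add(-88247, Mul(-1, -425034)) = Add(-88247, 425034) = 336787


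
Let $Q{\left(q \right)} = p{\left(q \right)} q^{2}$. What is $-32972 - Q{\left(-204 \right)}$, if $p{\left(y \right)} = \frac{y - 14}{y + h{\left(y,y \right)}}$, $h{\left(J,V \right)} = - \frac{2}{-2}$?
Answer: $- \frac{15765604}{203} \approx -77663.0$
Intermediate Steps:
$h{\left(J,V \right)} = 1$ ($h{\left(J,V \right)} = \left(-2\right) \left(- \frac{1}{2}\right) = 1$)
$p{\left(y \right)} = \frac{-14 + y}{1 + y}$ ($p{\left(y \right)} = \frac{y - 14}{y + 1} = \frac{-14 + y}{1 + y}$)
$Q{\left(q \right)} = \frac{q^{2} \left(-14 + q\right)}{1 + q}$ ($Q{\left(q \right)} = \frac{-14 + q}{1 + q} q^{2} = \frac{q^{2} \left(-14 + q\right)}{1 + q}$)
$-32972 - Q{\left(-204 \right)} = -32972 - \frac{\left(-204\right)^{2} \left(-14 - 204\right)}{1 - 204} = -32972 - 41616 \frac{1}{-203} \left(-218\right) = -32972 - 41616 \left(- \frac{1}{203}\right) \left(-218\right) = -32972 - \frac{9072288}{203} = - \frac{15765604}{203}$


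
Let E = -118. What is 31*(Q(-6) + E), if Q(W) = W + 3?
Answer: -3751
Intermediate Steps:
Q(W) = 3 + W
31*(Q(-6) + E) = 31*((3 - 6) - 118) = 31*(-3 - 118) = 31*(-121) = -3751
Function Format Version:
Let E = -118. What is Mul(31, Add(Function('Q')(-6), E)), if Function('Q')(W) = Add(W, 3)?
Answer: -3751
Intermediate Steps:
Function('Q')(W) = Add(3, W)
Mul(31, Add(Function('Q')(-6), E)) = Mul(31, Add(Add(3, -6), -118)) = Mul(31, Add(-3, -118)) = Mul(31, -121) = -3751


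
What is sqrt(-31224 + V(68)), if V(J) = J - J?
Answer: 2*I*sqrt(7806) ≈ 176.7*I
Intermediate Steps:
V(J) = 0
sqrt(-31224 + V(68)) = sqrt(-31224 + 0) = sqrt(-31224) = 2*I*sqrt(7806)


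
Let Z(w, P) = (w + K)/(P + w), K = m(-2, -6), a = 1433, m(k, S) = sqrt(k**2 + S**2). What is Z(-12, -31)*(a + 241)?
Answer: 20088/43 - 3348*sqrt(10)/43 ≈ 220.95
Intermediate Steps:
m(k, S) = sqrt(S**2 + k**2)
K = 2*sqrt(10) (K = sqrt((-6)**2 + (-2)**2) = sqrt(36 + 4) = sqrt(40) = 2*sqrt(10) ≈ 6.3246)
Z(w, P) = (w + 2*sqrt(10))/(P + w)
Z(-12, -31)*(a + 241) = ((-12 + 2*sqrt(10))/(-31 - 12))*(1433 + 241) = ((-12 + 2*sqrt(10))/(-43))*1674 = -(-12 + 2*sqrt(10))/43*1674 = (12/43 - 2*sqrt(10)/43)*1674 = 20088/43 - 3348*sqrt(10)/43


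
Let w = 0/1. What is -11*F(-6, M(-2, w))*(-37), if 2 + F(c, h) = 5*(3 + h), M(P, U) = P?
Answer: 1221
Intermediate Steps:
w = 0 (w = 0*1 = 0)
F(c, h) = 13 + 5*h (F(c, h) = -2 + 5*(3 + h) = -2 + (15 + 5*h) = 13 + 5*h)
-11*F(-6, M(-2, w))*(-37) = -11*(13 + 5*(-2))*(-37) = -11*(13 - 10)*(-37) = -11*3*(-37) = -33*(-37) = 1221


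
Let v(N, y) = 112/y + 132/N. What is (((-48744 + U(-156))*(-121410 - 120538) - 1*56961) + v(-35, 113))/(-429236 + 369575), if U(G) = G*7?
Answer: -47688059396489/235959255 ≈ -2.0210e+5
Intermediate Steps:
U(G) = 7*G
(((-48744 + U(-156))*(-121410 - 120538) - 1*56961) + v(-35, 113))/(-429236 + 369575) = (((-48744 + 7*(-156))*(-121410 - 120538) - 1*56961) + (112/113 + 132/(-35)))/(-429236 + 369575) = (((-48744 - 1092)*(-241948) - 56961) + (112*(1/113) + 132*(-1/35)))/(-59661) = ((-49836*(-241948) - 56961) + (112/113 - 132/35))*(-1/59661) = ((12057720528 - 56961) - 10996/3955)*(-1/59661) = (12057663567 - 10996/3955)*(-1/59661) = (47688059396489/3955)*(-1/59661) = -47688059396489/235959255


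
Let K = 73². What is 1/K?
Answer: 1/5329 ≈ 0.00018765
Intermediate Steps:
K = 5329
1/K = 1/5329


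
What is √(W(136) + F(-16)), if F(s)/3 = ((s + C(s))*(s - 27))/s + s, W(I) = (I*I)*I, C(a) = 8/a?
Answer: √160977598/8 ≈ 1586.0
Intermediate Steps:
W(I) = I³ (W(I) = I²*I = I³)
F(s) = 3*s + 3*(-27 + s)*(s + 8/s)/s (F(s) = 3*(((s + 8/s)*(s - 27))/s + s) = 3*(((s + 8/s)*(-27 + s))/s + s) = 3*(((-27 + s)*(s + 8/s))/s + s) = 3*((-27 + s)*(s + 8/s)/s + s) = 3*(s + (-27 + s)*(s + 8/s)/s) = 3*s + 3*(-27 + s)*(s + 8/s)/s)
√(W(136) + F(-16)) = √(136³ + (-81 - 648/(-16)² + 6*(-16) + 24/(-16))) = √(2515456 + (-81 - 648*1/256 - 96 + 24*(-1/16))) = √(2515456 + (-81 - 81/32 - 96 - 3/2)) = √(2515456 - 5793/32) = √(80488799/32) = √160977598/8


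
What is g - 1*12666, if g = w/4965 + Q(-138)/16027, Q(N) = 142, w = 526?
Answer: -1007875845398/79574055 ≈ -12666.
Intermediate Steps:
g = 9135232/79574055 (g = 526/4965 + 142/16027 = 9135232/79574055 ≈ 0.11480)
g - 1*12666 = 9135232/79574055 - 1*12666 = 9135232/79574055 - 12666 = -1007875845398/79574055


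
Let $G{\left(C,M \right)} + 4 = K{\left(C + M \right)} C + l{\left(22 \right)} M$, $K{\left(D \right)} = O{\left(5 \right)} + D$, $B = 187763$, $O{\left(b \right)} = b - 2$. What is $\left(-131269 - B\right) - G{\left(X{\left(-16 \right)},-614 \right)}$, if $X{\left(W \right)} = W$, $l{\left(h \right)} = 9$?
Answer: $-323534$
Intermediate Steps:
$O{\left(b \right)} = -2 + b$
$K{\left(D \right)} = 3 + D$ ($K{\left(D \right)} = \left(-2 + 5\right) + D = 3 + D$)
$G{\left(C,M \right)} = -4 + 9 M + C \left(3 + C + M\right)$ ($G{\left(C,M \right)} = -4 + \left(\left(3 + \left(C + M\right)\right) C + 9 M\right) = -4 + \left(\left(3 + C + M\right) C + 9 M\right) = -4 + \left(C \left(3 + C + M\right) + 9 M\right) = -4 + \left(9 M + C \left(3 + C + M\right)\right) = -4 + 9 M + C \left(3 + C + M\right)$)
$\left(-131269 - B\right) - G{\left(X{\left(-16 \right)},-614 \right)} = \left(-131269 - 187763\right) - \left(-4 + 9 \left(-614\right) - 16 \left(3 - 16 - 614\right)\right) = \left(-131269 - 187763\right) - \left(-4 - 5526 - -10032\right) = -319032 - \left(-4 - 5526 + 10032\right) = -319032 - 4502 = -323534$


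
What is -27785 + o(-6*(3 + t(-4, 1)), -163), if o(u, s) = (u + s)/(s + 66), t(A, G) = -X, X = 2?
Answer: -2694976/97 ≈ -27783.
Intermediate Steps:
t(A, G) = -2 (t(A, G) = -1*2 = -2)
o(u, s) = (s + u)/(66 + s)
-27785 + o(-6*(3 + t(-4, 1)), -163) = -27785 + (-163 - 6*(3 - 2))/(66 - 163) = -27785 + (-163 - 6*1)/(-97) = -27785 - (-163 - 6)/97 = -27785 - 1/97*(-169) = -27785 + 169/97 = -2694976/97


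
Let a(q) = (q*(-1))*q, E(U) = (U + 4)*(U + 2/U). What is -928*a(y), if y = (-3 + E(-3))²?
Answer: 148480000/81 ≈ 1.8331e+6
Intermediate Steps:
E(U) = (4 + U)*(U + 2/U)
y = 400/9 (y = (-3 + (2 + (-3)² + 4*(-3) + 8/(-3)))² = (-3 + (2 + 9 - 12 + 8*(-⅓)))² = (-3 + (2 + 9 - 12 - 8/3))² = (-3 - 11/3)² = (-20/3)² = 400/9 ≈ 44.444)
a(q) = -q² (a(q) = (-q)*q = -q²)
-928*a(y) = -(-928)*(400/9)² = -(-928)*160000/81 = -928*(-160000/81) = 148480000/81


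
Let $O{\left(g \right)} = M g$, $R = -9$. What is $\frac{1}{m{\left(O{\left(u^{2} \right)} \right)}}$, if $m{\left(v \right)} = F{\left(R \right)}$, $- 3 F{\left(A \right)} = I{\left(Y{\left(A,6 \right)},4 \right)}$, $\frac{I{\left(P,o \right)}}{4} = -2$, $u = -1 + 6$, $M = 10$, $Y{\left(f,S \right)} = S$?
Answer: $\frac{3}{8} \approx 0.375$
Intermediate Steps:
$u = 5$
$I{\left(P,o \right)} = -8$ ($I{\left(P,o \right)} = 4 \left(-2\right) = -8$)
$F{\left(A \right)} = \frac{8}{3}$ ($F{\left(A \right)} = \left(- \frac{1}{3}\right) \left(-8\right) = \frac{8}{3}$)
$O{\left(g \right)} = 10 g$
$m{\left(v \right)} = \frac{8}{3}$
$\frac{1}{m{\left(O{\left(u^{2} \right)} \right)}} = \frac{1}{\frac{8}{3}} = \frac{3}{8}$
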